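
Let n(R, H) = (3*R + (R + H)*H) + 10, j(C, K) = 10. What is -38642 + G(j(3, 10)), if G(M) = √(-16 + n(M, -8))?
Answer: -38642 + 2*√2 ≈ -38639.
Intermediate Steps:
n(R, H) = 10 + 3*R + H*(H + R) (n(R, H) = (3*R + (H + R)*H) + 10 = (3*R + H*(H + R)) + 10 = 10 + 3*R + H*(H + R))
G(M) = √(58 - 5*M) (G(M) = √(-16 + (10 + (-8)² + 3*M - 8*M)) = √(-16 + (10 + 64 + 3*M - 8*M)) = √(-16 + (74 - 5*M)) = √(58 - 5*M))
-38642 + G(j(3, 10)) = -38642 + √(58 - 5*10) = -38642 + √(58 - 50) = -38642 + √8 = -38642 + 2*√2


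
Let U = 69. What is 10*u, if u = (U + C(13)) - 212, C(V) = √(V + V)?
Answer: -1430 + 10*√26 ≈ -1379.0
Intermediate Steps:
C(V) = √2*√V (C(V) = √(2*V) = √2*√V)
u = -143 + √26 (u = (69 + √2*√13) - 212 = (69 + √26) - 212 = -143 + √26 ≈ -137.90)
10*u = 10*(-143 + √26) = -1430 + 10*√26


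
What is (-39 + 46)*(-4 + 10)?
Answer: 42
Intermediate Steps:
(-39 + 46)*(-4 + 10) = 7*6 = 42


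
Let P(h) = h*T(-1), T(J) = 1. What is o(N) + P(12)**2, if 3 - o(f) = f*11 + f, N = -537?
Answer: 6591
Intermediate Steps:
o(f) = 3 - 12*f (o(f) = 3 - (f*11 + f) = 3 - (11*f + f) = 3 - 12*f)
P(h) = h (P(h) = h*1 = h)
o(N) + P(12)**2 = (3 - 12*(-537)) + 12**2 = (3 + 6444) + 144 = 6447 + 144 = 6591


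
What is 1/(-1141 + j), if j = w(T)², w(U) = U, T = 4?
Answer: -1/1125 ≈ -0.00088889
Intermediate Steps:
j = 16 (j = 4² = 16)
1/(-1141 + j) = 1/(-1141 + 16) = 1/(-1125) = -1/1125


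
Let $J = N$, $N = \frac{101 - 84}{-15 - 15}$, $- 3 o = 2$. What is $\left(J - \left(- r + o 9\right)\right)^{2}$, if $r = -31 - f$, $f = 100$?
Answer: $\frac{14190289}{900} \approx 15767.0$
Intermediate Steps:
$o = - \frac{2}{3}$ ($o = \left(- \frac{1}{3}\right) 2 = - \frac{2}{3} \approx -0.66667$)
$r = -131$ ($r = -31 - 100 = -131$)
$N = - \frac{17}{30}$ ($N = \frac{17}{-30} = 17 \left(- \frac{1}{30}\right) = - \frac{17}{30} \approx -0.56667$)
$J = - \frac{17}{30} \approx -0.56667$
$\left(J - \left(- r + o 9\right)\right)^{2} = \left(- \frac{17}{30} - \left(131 - 6\right)\right)^{2} = \left(- \frac{17}{30} - 125\right)^{2} = \left(- \frac{3767}{30}\right)^{2} = \frac{14190289}{900}$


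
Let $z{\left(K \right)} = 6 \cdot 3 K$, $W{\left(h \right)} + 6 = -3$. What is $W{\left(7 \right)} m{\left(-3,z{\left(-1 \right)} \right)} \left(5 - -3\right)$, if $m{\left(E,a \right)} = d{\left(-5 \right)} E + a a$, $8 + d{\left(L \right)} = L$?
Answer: $-26136$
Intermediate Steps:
$W{\left(h \right)} = -9$ ($W{\left(h \right)} = -6 - 3 = -9$)
$d{\left(L \right)} = -8 + L$
$z{\left(K \right)} = 18 K$
$m{\left(E,a \right)} = a^{2} - 13 E$ ($m{\left(E,a \right)} = \left(-8 - 5\right) E + a a = - 13 E + a^{2} = a^{2} - 13 E$)
$W{\left(7 \right)} m{\left(-3,z{\left(-1 \right)} \right)} \left(5 - -3\right) = - 9 \left(\left(18 \left(-1\right)\right)^{2} - -39\right) \left(5 - -3\right) = - 9 \left(\left(-18\right)^{2} + 39\right) \left(5 + 3\right) = - 9 \left(324 + 39\right) 8 = \left(-9\right) 363 \cdot 8 = \left(-3267\right) 8 = -26136$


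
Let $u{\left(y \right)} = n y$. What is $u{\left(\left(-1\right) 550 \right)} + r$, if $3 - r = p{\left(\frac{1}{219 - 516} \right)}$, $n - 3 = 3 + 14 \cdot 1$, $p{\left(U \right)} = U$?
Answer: $- \frac{3266108}{297} \approx -10997.0$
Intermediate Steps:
$n = 20$ ($n = 3 + \left(3 + 14 \cdot 1\right) = 3 + \left(3 + 14\right) = 3 + 17 = 20$)
$r = \frac{892}{297}$ ($r = 3 - \frac{1}{219 - 516} = 3 - \frac{1}{-297} = 3 - - \frac{1}{297} = 3 + \frac{1}{297} = \frac{892}{297} \approx 3.0034$)
$u{\left(y \right)} = 20 y$
$u{\left(\left(-1\right) 550 \right)} + r = 20 \left(\left(-1\right) 550\right) + \frac{892}{297} = 20 \left(-550\right) + \frac{892}{297} = -11000 + \frac{892}{297} = - \frac{3266108}{297}$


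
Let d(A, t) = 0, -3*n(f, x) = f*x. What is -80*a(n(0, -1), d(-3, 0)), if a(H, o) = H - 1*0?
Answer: 0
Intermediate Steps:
n(f, x) = -f*x/3
a(H, o) = H (a(H, o) = H + 0 = H)
-80*a(n(0, -1), d(-3, 0)) = -(-80)*0*(-1)/3 = -80*0 = 0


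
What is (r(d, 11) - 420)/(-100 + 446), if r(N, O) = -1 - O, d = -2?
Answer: -216/173 ≈ -1.2486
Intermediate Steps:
(r(d, 11) - 420)/(-100 + 446) = ((-1 - 1*11) - 420)/(-100 + 446) = ((-1 - 11) - 420)/346 = (-12 - 420)*(1/346) = -432*1/346 = -216/173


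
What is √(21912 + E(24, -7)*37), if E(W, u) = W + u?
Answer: √22541 ≈ 150.14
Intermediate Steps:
√(21912 + E(24, -7)*37) = √(21912 + (24 - 7)*37) = √(21912 + 17*37) = √(21912 + 629) = √22541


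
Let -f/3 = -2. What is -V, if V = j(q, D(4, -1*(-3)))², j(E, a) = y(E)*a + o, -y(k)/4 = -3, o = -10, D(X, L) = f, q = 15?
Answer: -3844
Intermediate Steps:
f = 6 (f = -3*(-2) = 6)
D(X, L) = 6
y(k) = 12 (y(k) = -4*(-3) = 12)
j(E, a) = -10 + 12*a (j(E, a) = 12*a - 10 = -10 + 12*a)
V = 3844 (V = (-10 + 12*6)² = (-10 + 72)² = 62² = 3844)
-V = -1*3844 = -3844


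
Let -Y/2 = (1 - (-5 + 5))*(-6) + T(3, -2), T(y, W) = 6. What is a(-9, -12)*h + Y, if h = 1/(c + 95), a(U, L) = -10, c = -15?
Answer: -1/8 ≈ -0.12500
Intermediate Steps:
h = 1/80 (h = 1/(-15 + 95) = 1/80 ≈ 0.012500)
Y = 0 (Y = -2*((1 - (-5 + 5))*(-6) + 6) = -2*((1 - 1*0)*(-6) + 6) = -2*((1 + 0)*(-6) + 6) = -2*(1*(-6) + 6) = -2*(-6 + 6) = -2*0 = 0)
a(-9, -12)*h + Y = -10*1/80 + 0 = -1/8 + 0 = -1/8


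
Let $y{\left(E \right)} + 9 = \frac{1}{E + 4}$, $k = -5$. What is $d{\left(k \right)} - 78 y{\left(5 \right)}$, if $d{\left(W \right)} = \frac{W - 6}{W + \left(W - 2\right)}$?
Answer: $\frac{2777}{4} \approx 694.25$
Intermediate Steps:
$d{\left(W \right)} = \frac{-6 + W}{-2 + 2 W}$ ($d{\left(W \right)} = \frac{-6 + W}{W + \left(-2 + W\right)} = \frac{-6 + W}{-2 + 2 W}$)
$y{\left(E \right)} = -9 + \frac{1}{4 + E}$ ($y{\left(E \right)} = -9 + \frac{1}{E + 4} = -9 + \frac{1}{4 + E}$)
$d{\left(k \right)} - 78 y{\left(5 \right)} = \frac{-6 - 5}{2 \left(-1 - 5\right)} - 78 \frac{-35 - 45}{4 + 5} = \frac{1}{2} \frac{1}{-6} \left(-11\right) - 78 \frac{-35 - 45}{9} = \frac{1}{2} \left(- \frac{1}{6}\right) \left(-11\right) - 78 \cdot \frac{1}{9} \left(-80\right) = \frac{11}{12} - - \frac{2080}{3} = \frac{11}{12} + \frac{2080}{3} = \frac{2777}{4}$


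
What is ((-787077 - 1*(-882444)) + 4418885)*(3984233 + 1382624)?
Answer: 24227344945964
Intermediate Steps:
((-787077 - 1*(-882444)) + 4418885)*(3984233 + 1382624) = ((-787077 + 882444) + 4418885)*5366857 = (95367 + 4418885)*5366857 = 4514252*5366857 = 24227344945964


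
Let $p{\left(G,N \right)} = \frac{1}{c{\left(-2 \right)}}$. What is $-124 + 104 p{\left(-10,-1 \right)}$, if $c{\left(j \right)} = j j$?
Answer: $-98$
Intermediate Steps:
$c{\left(j \right)} = j^{2}$
$p{\left(G,N \right)} = \frac{1}{4}$ ($p{\left(G,N \right)} = \frac{1}{\left(-2\right)^{2}} = \frac{1}{4}$)
$-124 + 104 p{\left(-10,-1 \right)} = -124 + 104 \cdot \frac{1}{4} = -124 + 26 = -98$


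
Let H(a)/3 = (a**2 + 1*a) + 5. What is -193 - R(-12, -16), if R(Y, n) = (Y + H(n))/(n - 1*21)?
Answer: -6418/37 ≈ -173.46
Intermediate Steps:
H(a) = 15 + 3*a + 3*a**2 (H(a) = 3*((a**2 + 1*a) + 5) = 3*((a**2 + a) + 5) = 3*((a + a**2) + 5) = 3*(5 + a + a**2) = 15 + 3*a + 3*a**2)
R(Y, n) = (15 + Y + 3*n + 3*n**2)/(-21 + n) (R(Y, n) = (Y + (15 + 3*n + 3*n**2))/(n - 1*21) = (15 + Y + 3*n + 3*n**2)/(n - 21) = (15 + Y + 3*n + 3*n**2)/(-21 + n))
-193 - R(-12, -16) = -193 - (15 - 12 + 3*(-16) + 3*(-16)**2)/(-21 - 16) = -193 - (15 - 12 - 48 + 3*256)/(-37) = -193 - (-1)*(15 - 12 - 48 + 768)/37 = -193 - (-1)*723/37 = -193 - 1*(-723/37) = -193 + 723/37 = -6418/37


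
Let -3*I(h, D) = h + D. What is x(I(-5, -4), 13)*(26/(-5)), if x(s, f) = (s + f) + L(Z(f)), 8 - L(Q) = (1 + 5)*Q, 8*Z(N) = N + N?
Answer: -117/5 ≈ -23.400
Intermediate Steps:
Z(N) = N/4 (Z(N) = (N + N)/8 = (2*N)/8 = N/4)
L(Q) = 8 - 6*Q (L(Q) = 8 - (1 + 5)*Q = 8 - 6*Q)
I(h, D) = -D/3 - h/3 (I(h, D) = -(h + D)/3 = -(D + h)/3 = -D/3 - h/3)
x(s, f) = 8 + s - f/2 (x(s, f) = (s + f) + (8 - 3*f/2) = (f + s) + (8 - 3*f/2) = 8 + s - f/2)
x(I(-5, -4), 13)*(26/(-5)) = (8 + (-⅓*(-4) - ⅓*(-5)) - ½*13)*(26/(-5)) = (8 + (4/3 + 5/3) - 13/2)*(26*(-⅕)) = (8 + 3 - 13/2)*(-26/5) = (9/2)*(-26/5) = -117/5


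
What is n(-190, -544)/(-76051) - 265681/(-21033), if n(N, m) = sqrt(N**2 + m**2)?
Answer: 265681/21033 - 2*sqrt(83009)/76051 ≈ 12.624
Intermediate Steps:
n(-190, -544)/(-76051) - 265681/(-21033) = sqrt((-190)**2 + (-544)**2)/(-76051) - 265681/(-21033) = sqrt(36100 + 295936)*(-1/76051) - 265681*(-1/21033) = sqrt(332036)*(-1/76051) + 265681/21033 = (2*sqrt(83009))*(-1/76051) + 265681/21033 = -2*sqrt(83009)/76051 + 265681/21033 = 265681/21033 - 2*sqrt(83009)/76051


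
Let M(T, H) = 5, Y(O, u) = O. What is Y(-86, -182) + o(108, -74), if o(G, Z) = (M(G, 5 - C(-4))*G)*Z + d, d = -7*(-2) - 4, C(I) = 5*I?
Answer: -40036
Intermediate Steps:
d = 10 (d = 14 - 4 = 10)
o(G, Z) = 10 + 5*G*Z (o(G, Z) = (5*G)*Z + 10 = 5*G*Z + 10 = 10 + 5*G*Z)
Y(-86, -182) + o(108, -74) = -86 + (10 + 5*108*(-74)) = -86 + (10 - 39960) = -86 - 39950 = -40036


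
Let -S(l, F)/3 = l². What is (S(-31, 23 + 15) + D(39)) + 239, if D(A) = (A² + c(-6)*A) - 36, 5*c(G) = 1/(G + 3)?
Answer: -5808/5 ≈ -1161.6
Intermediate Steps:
c(G) = 1/(5*(3 + G)) (c(G) = 1/(5*(G + 3)) = 1/(5*(3 + G)))
D(A) = -36 + A² - A/15 (D(A) = (A² + (1/(5*(3 - 6)))*A) - 36 = (A² + ((⅕)/(-3))*A) - 36 = (A² + ((⅕)*(-⅓))*A) - 36 = (A² - A/15) - 36 = -36 + A² - A/15)
S(l, F) = -3*l²
(S(-31, 23 + 15) + D(39)) + 239 = (-3*(-31)² + (-36 + 39² - 1/15*39)) + 239 = (-3*961 + (-36 + 1521 - 13/5)) + 239 = (-2883 + 7412/5) + 239 = -7003/5 + 239 = -5808/5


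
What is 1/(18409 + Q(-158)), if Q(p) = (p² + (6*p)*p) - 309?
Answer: 1/192848 ≈ 5.1854e-6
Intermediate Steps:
Q(p) = -309 + 7*p² (Q(p) = (p² + 6*p²) - 309 = 7*p² - 309 = -309 + 7*p²)
1/(18409 + Q(-158)) = 1/(18409 + (-309 + 7*(-158)²)) = 1/(18409 + (-309 + 7*24964)) = 1/(18409 + (-309 + 174748)) = 1/(18409 + 174439) = 1/192848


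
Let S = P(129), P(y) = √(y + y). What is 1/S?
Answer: √258/258 ≈ 0.062257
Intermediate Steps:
P(y) = √2*√y (P(y) = √(2*y) = √2*√y)
S = √258 (S = √2*√129 = √258 ≈ 16.062)
1/S = 1/(√258) = √258/258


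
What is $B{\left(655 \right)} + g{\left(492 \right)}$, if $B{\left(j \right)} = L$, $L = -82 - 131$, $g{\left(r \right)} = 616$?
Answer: $403$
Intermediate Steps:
$L = -213$ ($L = -82 - 131 = -213$)
$B{\left(j \right)} = -213$
$B{\left(655 \right)} + g{\left(492 \right)} = -213 + 616 = 403$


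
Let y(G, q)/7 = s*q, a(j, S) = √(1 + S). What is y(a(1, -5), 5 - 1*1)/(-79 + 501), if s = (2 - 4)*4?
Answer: -112/211 ≈ -0.53081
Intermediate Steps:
s = -8 (s = -2*4 = -8)
y(G, q) = -56*q (y(G, q) = 7*(-8*q) = -56*q)
y(a(1, -5), 5 - 1*1)/(-79 + 501) = (-56*(5 - 1*1))/(-79 + 501) = (-56*(5 - 1))/422 = (-56*4)/422 = (1/422)*(-224) = -112/211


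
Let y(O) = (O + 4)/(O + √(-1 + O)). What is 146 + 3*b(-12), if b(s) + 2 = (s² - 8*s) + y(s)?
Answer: 135308/157 + 24*I*√13/157 ≈ 861.83 + 0.55117*I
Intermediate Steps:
y(O) = (4 + O)/(O + √(-1 + O))
b(s) = -2 + s² - 8*s + (4 + s)/(s + √(-1 + s)) (b(s) = -2 + ((s² - 8*s) + (4 + s)/(s + √(-1 + s))) = -2 + (s² - 8*s + (4 + s)/(s + √(-1 + s))) = -2 + s² - 8*s + (4 + s)/(s + √(-1 + s)))
146 + 3*b(-12) = 146 + 3*((4 - 12 + (-12 + √(-1 - 12))*(-2 + (-12)² - 8*(-12)))/(-12 + √(-1 - 12))) = 146 + 3*((4 - 12 + (-12 + √(-13))*(-2 + 144 + 96))/(-12 + √(-13))) = 146 + 3*((4 - 12 + (-12 + I*√13)*238)/(-12 + I*√13)) = 146 + 3*((4 - 12 + (-2856 + 238*I*√13))/(-12 + I*√13)) = 146 + 3*((-2864 + 238*I*√13)/(-12 + I*√13)) = 146 + 3*(-2864 + 238*I*√13)/(-12 + I*√13)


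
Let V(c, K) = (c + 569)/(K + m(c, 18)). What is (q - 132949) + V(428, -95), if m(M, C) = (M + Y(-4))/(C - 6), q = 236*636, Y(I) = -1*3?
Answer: 12248141/715 ≈ 17130.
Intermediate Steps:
Y(I) = -3
q = 150096
m(M, C) = (-3 + M)/(-6 + C) (m(M, C) = (M - 3)/(C - 6) = (-3 + M)/(-6 + C))
V(c, K) = (569 + c)/(-¼ + K + c/12) (V(c, K) = (c + 569)/(K + (-3 + c)/(-6 + 18)) = (569 + c)/(K + (-3 + c)/12) = (569 + c)/(K + (-¼ + c/12)) = (569 + c)/(-¼ + K + c/12))
(q - 132949) + V(428, -95) = (150096 - 132949) + 12*(569 + 428)/(-3 + 428 + 12*(-95)) = 17147 + 12*997/(-3 + 428 - 1140) = 17147 + 12*997/(-715) = 17147 + 12*(-1/715)*997 = 17147 - 11964/715 = 12248141/715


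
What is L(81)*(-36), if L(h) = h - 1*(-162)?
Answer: -8748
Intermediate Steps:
L(h) = 162 + h (L(h) = h + 162 = 162 + h)
L(81)*(-36) = (162 + 81)*(-36) = 243*(-36) = -8748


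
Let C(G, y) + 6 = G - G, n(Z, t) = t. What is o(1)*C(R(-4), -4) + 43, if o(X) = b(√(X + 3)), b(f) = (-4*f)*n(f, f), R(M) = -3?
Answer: 139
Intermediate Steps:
b(f) = -4*f² (b(f) = (-4*f)*f = -4*f²)
o(X) = -12 - 4*X (o(X) = -(12 + 4*X) = -4*(3 + X) = -12 - 4*X)
C(G, y) = -6 (C(G, y) = -6 + (G - G) = -6 + 0 = -6)
o(1)*C(R(-4), -4) + 43 = (-12 - 4*1)*(-6) + 43 = (-12 - 4)*(-6) + 43 = -16*(-6) + 43 = 96 + 43 = 139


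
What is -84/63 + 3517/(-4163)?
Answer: -27203/12489 ≈ -2.1782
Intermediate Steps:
-84/63 + 3517/(-4163) = -84*1/63 + 3517*(-1/4163) = -4/3 - 3517/4163 = -27203/12489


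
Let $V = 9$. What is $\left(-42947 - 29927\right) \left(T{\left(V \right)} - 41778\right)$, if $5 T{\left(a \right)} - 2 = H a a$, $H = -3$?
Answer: $\frac{15240212494}{5} \approx 3.048 \cdot 10^{9}$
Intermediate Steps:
$T{\left(a \right)} = \frac{2}{5} - \frac{3 a^{2}}{5}$ ($T{\left(a \right)} = \frac{2}{5} + \frac{- 3 a a}{5} = \frac{2}{5} + \frac{\left(-3\right) a^{2}}{5} = \frac{2}{5} - \frac{3 a^{2}}{5}$)
$\left(-42947 - 29927\right) \left(T{\left(V \right)} - 41778\right) = \left(-42947 - 29927\right) \left(\left(\frac{2}{5} - \frac{3 \cdot 9^{2}}{5}\right) - 41778\right) = - 72874 \left(\left(\frac{2}{5} - \frac{243}{5}\right) - 41778\right) = - 72874 \left(- \frac{241}{5} - 41778\right) = \left(-72874\right) \left(- \frac{209131}{5}\right) = \frac{15240212494}{5}$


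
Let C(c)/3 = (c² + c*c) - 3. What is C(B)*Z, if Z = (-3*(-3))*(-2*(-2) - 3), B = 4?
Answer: 783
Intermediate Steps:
C(c) = -9 + 6*c² (C(c) = 3*((c² + c*c) - 3) = 3*((c² + c²) - 3) = 3*(2*c² - 3) = 3*(-3 + 2*c²) = -9 + 6*c²)
Z = 9 (Z = 9*(4 - 3) = 9*1 = 9)
C(B)*Z = (-9 + 6*4²)*9 = (-9 + 6*16)*9 = (-9 + 96)*9 = 87*9 = 783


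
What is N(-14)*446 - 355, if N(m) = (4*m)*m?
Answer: 349309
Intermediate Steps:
N(m) = 4*m²
N(-14)*446 - 355 = (4*(-14)²)*446 - 355 = (4*196)*446 - 355 = 784*446 - 355 = 349664 - 355 = 349309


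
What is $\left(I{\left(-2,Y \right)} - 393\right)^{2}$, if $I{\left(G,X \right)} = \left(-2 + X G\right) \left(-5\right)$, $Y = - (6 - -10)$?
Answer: $294849$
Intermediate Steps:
$Y = -16$ ($Y = - (6 + 10) = \left(-1\right) 16 = -16$)
$I{\left(G,X \right)} = 10 - 5 G X$ ($I{\left(G,X \right)} = \left(-2 + G X\right) \left(-5\right) = 10 - 5 G X$)
$\left(I{\left(-2,Y \right)} - 393\right)^{2} = \left(\left(10 - \left(-10\right) \left(-16\right)\right) - 393\right)^{2} = \left(\left(10 - 160\right) - 393\right)^{2} = \left(-150 - 393\right)^{2} = \left(-543\right)^{2} = 294849$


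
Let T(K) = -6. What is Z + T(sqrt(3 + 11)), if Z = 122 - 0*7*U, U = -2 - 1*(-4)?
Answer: 116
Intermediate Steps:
U = 2 (U = -2 + 4 = 2)
Z = 122 (Z = 122 - 0*7*2 = 122 - 0*2 = 122 - 1*0 = 122 + 0 = 122)
Z + T(sqrt(3 + 11)) = 122 - 6 = 116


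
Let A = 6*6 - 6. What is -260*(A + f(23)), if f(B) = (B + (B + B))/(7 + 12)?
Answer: -166140/19 ≈ -8744.2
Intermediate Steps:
A = 30 (A = 36 - 6 = 30)
f(B) = 3*B/19 (f(B) = (B + 2*B)/19 = (3*B)*(1/19) = 3*B/19)
-260*(A + f(23)) = -260*(30 + (3/19)*23) = -260*(30 + 69/19) = -260*639/19 = -166140/19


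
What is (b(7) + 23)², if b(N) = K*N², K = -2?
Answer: 5625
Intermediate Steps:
b(N) = -2*N²
(b(7) + 23)² = (-2*7² + 23)² = (-2*49 + 23)² = (-98 + 23)² = (-75)² = 5625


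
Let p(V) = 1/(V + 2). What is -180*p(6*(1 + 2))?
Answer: -9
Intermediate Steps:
p(V) = 1/(2 + V)
-180*p(6*(1 + 2)) = -180/(2 + 6*(1 + 2)) = -180/(2 + 6*3) = -180/(2 + 18) = -180/20 = -180*1/20 = -9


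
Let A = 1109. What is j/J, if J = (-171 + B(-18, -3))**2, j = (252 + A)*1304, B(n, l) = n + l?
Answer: 221843/4608 ≈ 48.143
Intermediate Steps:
B(n, l) = l + n
j = 1774744 (j = (252 + 1109)*1304 = 1361*1304 = 1774744)
J = 36864 (J = (-171 + (-3 - 18))**2 = (-171 - 21)**2 = (-192)**2 = 36864)
j/J = 1774744/36864 = 1774744*(1/36864) = 221843/4608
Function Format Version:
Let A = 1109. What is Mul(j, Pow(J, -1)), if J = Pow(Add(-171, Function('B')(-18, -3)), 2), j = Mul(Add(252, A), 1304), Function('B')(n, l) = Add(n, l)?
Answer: Rational(221843, 4608) ≈ 48.143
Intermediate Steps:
Function('B')(n, l) = Add(l, n)
j = 1774744 (j = Mul(Add(252, 1109), 1304) = Mul(1361, 1304) = 1774744)
J = 36864 (J = Pow(Add(-171, Add(-3, -18)), 2) = Pow(Add(-171, -21), 2) = Pow(-192, 2) = 36864)
Mul(j, Pow(J, -1)) = Mul(1774744, Pow(36864, -1)) = Mul(1774744, Rational(1, 36864)) = Rational(221843, 4608)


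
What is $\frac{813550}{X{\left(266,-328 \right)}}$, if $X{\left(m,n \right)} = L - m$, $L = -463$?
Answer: $- \frac{813550}{729} \approx -1116.0$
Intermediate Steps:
$X{\left(m,n \right)} = -463 - m$
$\frac{813550}{X{\left(266,-328 \right)}} = \frac{813550}{-463 - 266} = \frac{813550}{-729} = 813550 \left(- \frac{1}{729}\right) = - \frac{813550}{729}$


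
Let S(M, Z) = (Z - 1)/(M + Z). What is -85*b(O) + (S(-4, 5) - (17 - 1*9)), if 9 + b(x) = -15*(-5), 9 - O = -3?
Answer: -5614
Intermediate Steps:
O = 12 (O = 9 - 1*(-3) = 9 + 3 = 12)
b(x) = 66 (b(x) = -9 - 15*(-5) = -9 - 3*(-25) = -9 + 75 = 66)
S(M, Z) = (-1 + Z)/(M + Z)
-85*b(O) + (S(-4, 5) - (17 - 1*9)) = -85*66 + ((-1 + 5)/(-4 + 5) - (17 - 1*9)) = -5610 + (4/1 - (17 - 9)) = -5610 + (1*4 - 1*8) = -5610 + (4 - 8) = -5610 - 4 = -5614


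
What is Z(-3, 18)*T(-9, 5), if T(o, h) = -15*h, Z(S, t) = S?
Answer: 225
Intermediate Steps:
Z(-3, 18)*T(-9, 5) = -(-45)*5 = -3*(-75) = 225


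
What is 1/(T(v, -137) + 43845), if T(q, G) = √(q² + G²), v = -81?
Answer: 8769/384471739 - √25330/1922358695 ≈ 2.2725e-5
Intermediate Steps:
T(q, G) = √(G² + q²)
1/(T(v, -137) + 43845) = 1/(√((-137)² + (-81)²) + 43845) = 1/(√(18769 + 6561) + 43845) = 1/(√25330 + 43845) = 1/(43845 + √25330)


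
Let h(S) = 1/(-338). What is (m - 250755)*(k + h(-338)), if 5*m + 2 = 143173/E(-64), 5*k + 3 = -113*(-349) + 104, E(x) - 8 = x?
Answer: -188041736647143/94640 ≈ -1.9869e+9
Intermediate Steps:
h(S) = -1/338
E(x) = 8 + x
k = 39538/5 (k = -⅗ + (-113*(-349) + 104)/5 = -⅗ + (39437 + 104)/5 = -⅗ + (⅕)*39541 = -⅗ + 39541/5 = 39538/5 ≈ 7907.6)
m = -28657/56 (m = -⅖ + (143173/(8 - 64))/5 = -⅖ + (143173/(-56))/5 = -⅖ + (143173*(-1/56))/5 = -⅖ + (⅕)*(-143173/56) = -⅖ - 143173/280 = -28657/56 ≈ -511.73)
(m - 250755)*(k + h(-338)) = (-28657/56 - 250755)*(39538/5 - 1/338) = -14070937/56*13363839/1690 = -188041736647143/94640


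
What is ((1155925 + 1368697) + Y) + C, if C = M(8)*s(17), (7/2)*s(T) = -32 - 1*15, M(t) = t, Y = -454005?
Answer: 14493567/7 ≈ 2.0705e+6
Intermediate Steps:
s(T) = -94/7 (s(T) = 2*(-32 - 1*15)/7 = 2*(-32 - 15)/7 = (2/7)*(-47) = -94/7)
C = -752/7 (C = 8*(-94/7) = -752/7 ≈ -107.43)
((1155925 + 1368697) + Y) + C = ((1155925 + 1368697) - 454005) - 752/7 = (2524622 - 454005) - 752/7 = 2070617 - 752/7 = 14493567/7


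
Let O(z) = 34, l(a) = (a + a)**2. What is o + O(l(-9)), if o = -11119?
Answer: -11085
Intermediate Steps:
l(a) = 4*a**2 (l(a) = (2*a)**2 = 4*a**2)
o + O(l(-9)) = -11119 + 34 = -11085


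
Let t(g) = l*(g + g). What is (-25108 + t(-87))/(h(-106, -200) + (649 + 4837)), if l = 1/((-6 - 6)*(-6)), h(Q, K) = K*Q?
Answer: -301325/320232 ≈ -0.94096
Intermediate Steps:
l = 1/72 (l = 1/(-12*(-6)) = 1/72 ≈ 0.013889)
t(g) = g/36 (t(g) = (g + g)/72 = (2*g)/72 = g/36)
(-25108 + t(-87))/(h(-106, -200) + (649 + 4837)) = (-25108 + (1/36)*(-87))/(-200*(-106) + (649 + 4837)) = (-25108 - 29/12)/(21200 + 5486) = -301325/12/26686 = -301325/12*1/26686 = -301325/320232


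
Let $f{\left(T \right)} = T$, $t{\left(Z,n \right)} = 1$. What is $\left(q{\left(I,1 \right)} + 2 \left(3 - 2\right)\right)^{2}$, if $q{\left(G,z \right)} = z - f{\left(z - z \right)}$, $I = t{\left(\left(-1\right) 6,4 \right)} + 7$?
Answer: $9$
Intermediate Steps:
$I = 8$ ($I = 1 + 7 = 8$)
$q{\left(G,z \right)} = z$ ($q{\left(G,z \right)} = z - \left(z - z\right) = z - 0 = z + 0 = z$)
$\left(q{\left(I,1 \right)} + 2 \left(3 - 2\right)\right)^{2} = \left(1 + 2 \left(3 - 2\right)\right)^{2} = \left(1 + 2 \cdot 1\right)^{2} = \left(1 + 2\right)^{2} = 3^{2} = 9$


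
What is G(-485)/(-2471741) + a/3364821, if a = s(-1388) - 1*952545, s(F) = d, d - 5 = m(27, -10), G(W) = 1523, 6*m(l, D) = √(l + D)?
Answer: -2359556794523/8316966023361 + √17/20188926 ≈ -0.28370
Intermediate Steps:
m(l, D) = √(D + l)/6 (m(l, D) = √(l + D)/6 = √(D + l)/6)
d = 5 + √17/6 (d = 5 + √(-10 + 27)/6 = 5 + √17/6 ≈ 5.6872)
s(F) = 5 + √17/6
a = -952540 + √17/6 (a = (5 + √17/6) - 1*952545 = (5 + √17/6) - 952545 = -952540 + √17/6 ≈ -9.5254e+5)
G(-485)/(-2471741) + a/3364821 = 1523/(-2471741) + (-952540 + √17/6)/3364821 = 1523*(-1/2471741) + (-952540 + √17/6)*(1/3364821) = -1523/2471741 + (-952540/3364821 + √17/20188926) = -2359556794523/8316966023361 + √17/20188926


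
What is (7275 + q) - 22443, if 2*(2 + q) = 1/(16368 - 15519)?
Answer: -25758659/1698 ≈ -15170.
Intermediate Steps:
q = -3395/1698 (q = -2 + 1/(2*(16368 - 15519)) = -2 + (1/2)/849 = -2 + (1/2)*(1/849) = -2 + 1/1698 = -3395/1698 ≈ -1.9994)
(7275 + q) - 22443 = (7275 - 3395/1698) - 22443 = 12349555/1698 - 22443 = -25758659/1698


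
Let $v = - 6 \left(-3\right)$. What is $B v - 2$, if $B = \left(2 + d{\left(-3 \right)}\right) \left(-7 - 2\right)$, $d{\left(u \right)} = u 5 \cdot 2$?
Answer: $4534$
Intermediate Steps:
$d{\left(u \right)} = 10 u$ ($d{\left(u \right)} = 5 u 2 = 10 u$)
$B = 252$ ($B = \left(2 + 10 \left(-3\right)\right) \left(-7 - 2\right) = \left(2 - 30\right) \left(-9\right) = \left(-28\right) \left(-9\right) = 252$)
$v = 18$ ($v = \left(-1\right) \left(-18\right) = 18$)
$B v - 2 = 252 \cdot 18 - 2 = 4536 - 2 = 4534$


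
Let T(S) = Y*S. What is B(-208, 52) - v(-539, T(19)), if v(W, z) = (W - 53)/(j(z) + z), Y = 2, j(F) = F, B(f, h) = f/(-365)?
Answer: 57972/6935 ≈ 8.3593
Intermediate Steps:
B(f, h) = -f/365 (B(f, h) = f*(-1/365) = -f/365)
T(S) = 2*S
v(W, z) = (-53 + W)/(2*z) (v(W, z) = (W - 53)/(z + z) = (-53 + W)/((2*z)) = (-53 + W)*(1/(2*z)) = (-53 + W)/(2*z))
B(-208, 52) - v(-539, T(19)) = -1/365*(-208) - (-53 - 539)/(2*(2*19)) = 208/365 - (-592)/(2*38) = 208/365 - 1*(-148/19) = 208/365 + 148/19 = 57972/6935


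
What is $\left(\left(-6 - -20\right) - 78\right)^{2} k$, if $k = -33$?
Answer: $-135168$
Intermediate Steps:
$\left(\left(-6 - -20\right) - 78\right)^{2} k = \left(\left(-6 - -20\right) - 78\right)^{2} \left(-33\right) = \left(\left(-6 + 20\right) - 78\right)^{2} \left(-33\right) = \left(14 - 78\right)^{2} \left(-33\right) = \left(-64\right)^{2} \left(-33\right) = 4096 \left(-33\right) = -135168$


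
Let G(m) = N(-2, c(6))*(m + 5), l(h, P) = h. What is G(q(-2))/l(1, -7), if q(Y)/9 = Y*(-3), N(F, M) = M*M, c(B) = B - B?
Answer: 0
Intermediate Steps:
c(B) = 0
N(F, M) = M²
q(Y) = -27*Y (q(Y) = 9*(Y*(-3)) = 9*(-3*Y) = -27*Y)
G(m) = 0 (G(m) = 0²*(m + 5) = 0*(5 + m) = 0)
G(q(-2))/l(1, -7) = 0/1 = 0*1 = 0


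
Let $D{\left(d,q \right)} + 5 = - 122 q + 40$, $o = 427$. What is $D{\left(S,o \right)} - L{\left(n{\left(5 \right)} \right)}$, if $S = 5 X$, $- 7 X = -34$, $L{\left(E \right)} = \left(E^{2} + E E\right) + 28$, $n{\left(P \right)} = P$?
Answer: $-52137$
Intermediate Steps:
$L{\left(E \right)} = 28 + 2 E^{2}$ ($L{\left(E \right)} = \left(E^{2} + E^{2}\right) + 28 = 2 E^{2} + 28 = 28 + 2 E^{2}$)
$X = \frac{34}{7}$ ($X = \left(- \frac{1}{7}\right) \left(-34\right) = \frac{34}{7} \approx 4.8571$)
$S = \frac{170}{7}$ ($S = 5 \cdot \frac{34}{7} = \frac{170}{7} \approx 24.286$)
$D{\left(d,q \right)} = 35 - 122 q$ ($D{\left(d,q \right)} = -5 - \left(-40 + 122 q\right) = 35 - 122 q$)
$D{\left(S,o \right)} - L{\left(n{\left(5 \right)} \right)} = \left(35 - 52094\right) - \left(28 + 2 \cdot 5^{2}\right) = \left(35 - 52094\right) - \left(28 + 2 \cdot 25\right) = -52059 - \left(28 + 50\right) = -52059 - 78 = -52137$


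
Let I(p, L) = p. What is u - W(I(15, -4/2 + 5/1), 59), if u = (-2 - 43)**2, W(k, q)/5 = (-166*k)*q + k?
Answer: 736500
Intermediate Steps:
W(k, q) = 5*k - 830*k*q (W(k, q) = 5*((-166*k)*q + k) = 5*(-166*k*q + k) = 5*(k - 166*k*q) = 5*k - 830*k*q)
u = 2025 (u = (-45)**2 = 2025)
u - W(I(15, -4/2 + 5/1), 59) = 2025 - 5*15*(1 - 166*59) = 2025 - 5*15*(1 - 9794) = 2025 - 5*15*(-9793) = 2025 - 1*(-734475) = 2025 + 734475 = 736500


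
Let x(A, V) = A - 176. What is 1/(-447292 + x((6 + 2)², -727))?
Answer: -1/447404 ≈ -2.2351e-6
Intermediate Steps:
x(A, V) = -176 + A
1/(-447292 + x((6 + 2)², -727)) = 1/(-447292 + (-176 + (6 + 2)²)) = 1/(-447292 + (-176 + 8²)) = 1/(-447292 + (-176 + 64)) = 1/(-447292 - 112) = 1/(-447404) = -1/447404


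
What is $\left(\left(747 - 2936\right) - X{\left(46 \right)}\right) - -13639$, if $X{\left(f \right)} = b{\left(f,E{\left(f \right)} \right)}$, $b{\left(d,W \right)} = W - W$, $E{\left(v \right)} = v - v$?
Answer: $11450$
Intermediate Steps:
$E{\left(v \right)} = 0$
$b{\left(d,W \right)} = 0$
$X{\left(f \right)} = 0$
$\left(\left(747 - 2936\right) - X{\left(46 \right)}\right) - -13639 = \left(\left(747 - 2936\right) - 0\right) - -13639 = \left(\left(747 - 2936\right) + 0\right) + 13639 = \left(-2189 + 0\right) + 13639 = -2189 + 13639 = 11450$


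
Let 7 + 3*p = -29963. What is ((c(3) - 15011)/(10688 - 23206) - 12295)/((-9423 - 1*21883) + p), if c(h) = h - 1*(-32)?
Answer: 76946917/258471664 ≈ 0.29770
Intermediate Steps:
c(h) = 32 + h (c(h) = h + 32 = 32 + h)
p = -9990 (p = -7/3 + (⅓)*(-29963) = -7/3 - 29963/3 = -9990)
((c(3) - 15011)/(10688 - 23206) - 12295)/((-9423 - 1*21883) + p) = (((32 + 3) - 15011)/(10688 - 23206) - 12295)/((-9423 - 1*21883) - 9990) = ((35 - 15011)/(-12518) - 12295)/((-9423 - 21883) - 9990) = (-14976*(-1/12518) - 12295)/(-31306 - 9990) = (7488/6259 - 12295)/(-41296) = -76946917/6259*(-1/41296) = 76946917/258471664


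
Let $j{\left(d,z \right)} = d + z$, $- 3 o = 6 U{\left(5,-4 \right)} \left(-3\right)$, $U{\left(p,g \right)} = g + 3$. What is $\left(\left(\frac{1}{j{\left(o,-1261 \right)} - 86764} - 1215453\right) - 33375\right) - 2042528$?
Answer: $- \frac{289741360037}{88031} \approx -3.2914 \cdot 10^{6}$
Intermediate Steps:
$U{\left(p,g \right)} = 3 + g$
$o = -6$ ($o = - \frac{6 \left(3 - 4\right) \left(-3\right)}{3} = - \frac{6 \left(-1\right) \left(-3\right)}{3} = - \frac{\left(-6\right) \left(-3\right)}{3} = \left(- \frac{1}{3}\right) 18 = -6$)
$\left(\left(\frac{1}{j{\left(o,-1261 \right)} - 86764} - 1215453\right) - 33375\right) - 2042528 = \left(\left(\frac{1}{\left(-6 - 1261\right) - 86764} - 1215453\right) - 33375\right) - 2042528 = \left(\left(\frac{1}{-1267 - 86764} - 1215453\right) - 33375\right) - 2042528 = \left(\left(\frac{1}{-88031} - 1215453\right) - 33375\right) - 2042528 = \left(\left(- \frac{1}{88031} - 1215453\right) - 33375\right) - 2042528 = \left(- \frac{106997543044}{88031} - 33375\right) - 2042528 = - \frac{109935577669}{88031} - 2042528 = - \frac{289741360037}{88031}$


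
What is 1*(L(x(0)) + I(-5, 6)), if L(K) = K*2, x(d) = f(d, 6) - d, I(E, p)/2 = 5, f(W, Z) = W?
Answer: 10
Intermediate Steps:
I(E, p) = 10 (I(E, p) = 2*5 = 10)
x(d) = 0 (x(d) = d - d = 0)
L(K) = 2*K
1*(L(x(0)) + I(-5, 6)) = 1*(2*0 + 10) = 1*(0 + 10) = 1*10 = 10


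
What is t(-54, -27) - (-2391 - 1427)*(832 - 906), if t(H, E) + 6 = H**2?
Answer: -279622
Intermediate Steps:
t(H, E) = -6 + H**2
t(-54, -27) - (-2391 - 1427)*(832 - 906) = (-6 + (-54)**2) - (-2391 - 1427)*(832 - 906) = (-6 + 2916) - (-3818)*(-74) = 2910 - 1*282532 = 2910 - 282532 = -279622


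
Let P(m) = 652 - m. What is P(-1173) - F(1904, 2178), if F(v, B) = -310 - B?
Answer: 4313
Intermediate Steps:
P(-1173) - F(1904, 2178) = (652 - 1*(-1173)) - (-310 - 1*2178) = (652 + 1173) - (-310 - 2178) = 1825 - 1*(-2488) = 1825 + 2488 = 4313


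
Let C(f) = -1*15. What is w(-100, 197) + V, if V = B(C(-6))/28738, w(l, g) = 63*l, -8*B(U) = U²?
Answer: -1448395425/229904 ≈ -6300.0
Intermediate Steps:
C(f) = -15
B(U) = -U²/8
V = -225/229904 (V = -⅛*(-15)²/28738 = -⅛*225*(1/28738) = -225/8*1/28738 = -225/229904 ≈ -0.00097867)
w(-100, 197) + V = 63*(-100) - 225/229904 = -6300 - 225/229904 = -1448395425/229904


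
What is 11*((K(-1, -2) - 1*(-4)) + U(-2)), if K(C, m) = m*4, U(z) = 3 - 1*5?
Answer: -66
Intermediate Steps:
U(z) = -2 (U(z) = 3 - 5 = -2)
K(C, m) = 4*m
11*((K(-1, -2) - 1*(-4)) + U(-2)) = 11*((4*(-2) - 1*(-4)) - 2) = 11*((-8 + 4) - 2) = 11*(-4 - 2) = 11*(-6) = -66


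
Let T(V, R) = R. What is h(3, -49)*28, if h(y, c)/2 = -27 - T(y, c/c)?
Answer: -1568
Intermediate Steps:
h(y, c) = -56 (h(y, c) = 2*(-27 - c/c) = 2*(-27 - 1*1) = 2*(-27 - 1) = 2*(-28) = -56)
h(3, -49)*28 = -56*28 = -1568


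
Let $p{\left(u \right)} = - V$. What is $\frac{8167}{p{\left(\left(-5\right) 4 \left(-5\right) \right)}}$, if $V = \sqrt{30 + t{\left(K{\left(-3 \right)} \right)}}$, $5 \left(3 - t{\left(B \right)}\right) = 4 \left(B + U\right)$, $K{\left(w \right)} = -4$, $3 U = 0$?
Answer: $- \frac{8167 \sqrt{905}}{181} \approx -1357.4$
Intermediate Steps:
$U = 0$ ($U = \frac{1}{3} \cdot 0 = 0$)
$t{\left(B \right)} = 3 - \frac{4 B}{5}$ ($t{\left(B \right)} = 3 - \frac{4 \left(B + 0\right)}{5} = 3 - \frac{4 B}{5}$)
$V = \frac{\sqrt{905}}{5}$ ($V = \sqrt{30 + \left(3 - - \frac{16}{5}\right)} = \sqrt{30 + \left(3 + \frac{16}{5}\right)} = \sqrt{30 + \frac{31}{5}} = \sqrt{\frac{181}{5}} = \frac{\sqrt{905}}{5} \approx 6.0166$)
$p{\left(u \right)} = - \frac{\sqrt{905}}{5}$
$\frac{8167}{p{\left(\left(-5\right) 4 \left(-5\right) \right)}} = \frac{8167}{\left(- \frac{1}{5}\right) \sqrt{905}} = 8167 \left(- \frac{\sqrt{905}}{181}\right) = - \frac{8167 \sqrt{905}}{181}$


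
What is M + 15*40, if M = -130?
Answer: 470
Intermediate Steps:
M + 15*40 = -130 + 15*40 = -130 + 600 = 470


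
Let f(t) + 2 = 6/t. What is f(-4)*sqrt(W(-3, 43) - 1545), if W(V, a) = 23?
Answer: -7*I*sqrt(1522)/2 ≈ -136.54*I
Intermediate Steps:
f(t) = -2 + 6/t
f(-4)*sqrt(W(-3, 43) - 1545) = (-2 + 6/(-4))*sqrt(23 - 1545) = (-2 + 6*(-1/4))*sqrt(-1522) = (-2 - 3/2)*(I*sqrt(1522)) = -7*I*sqrt(1522)/2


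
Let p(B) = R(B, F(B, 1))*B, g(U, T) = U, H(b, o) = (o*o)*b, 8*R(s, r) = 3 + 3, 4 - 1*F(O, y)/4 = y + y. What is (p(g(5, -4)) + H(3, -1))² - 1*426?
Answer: -6087/16 ≈ -380.44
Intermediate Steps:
F(O, y) = 16 - 8*y (F(O, y) = 16 - 4*(y + y) = 16 - 8*y)
R(s, r) = ¾ (R(s, r) = (3 + 3)/8 = (⅛)*6 = ¾)
H(b, o) = b*o² (H(b, o) = o²*b = b*o²)
p(B) = 3*B/4
(p(g(5, -4)) + H(3, -1))² - 1*426 = ((¾)*5 + 3*(-1)²)² - 1*426 = (15/4 + 3*1)² - 426 = (15/4 + 3)² - 426 = (27/4)² - 426 = 729/16 - 426 = -6087/16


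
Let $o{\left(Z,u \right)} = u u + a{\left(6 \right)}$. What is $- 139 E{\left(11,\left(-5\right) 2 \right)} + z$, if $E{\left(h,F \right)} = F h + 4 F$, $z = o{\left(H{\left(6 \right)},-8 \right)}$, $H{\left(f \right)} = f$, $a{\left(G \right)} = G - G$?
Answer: $20914$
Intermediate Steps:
$a{\left(G \right)} = 0$
$o{\left(Z,u \right)} = u^{2}$ ($o{\left(Z,u \right)} = u u + 0 = u^{2} + 0 = u^{2}$)
$z = 64$ ($z = \left(-8\right)^{2} = 64$)
$E{\left(h,F \right)} = 4 F + F h$
$- 139 E{\left(11,\left(-5\right) 2 \right)} + z = - 139 \left(-5\right) 2 \left(4 + 11\right) + 64 = - 139 \left(\left(-10\right) 15\right) + 64 = \left(-139\right) \left(-150\right) + 64 = 20850 + 64 = 20914$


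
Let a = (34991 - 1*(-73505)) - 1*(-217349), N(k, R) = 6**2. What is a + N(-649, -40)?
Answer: 325881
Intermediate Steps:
N(k, R) = 36
a = 325845 (a = (34991 + 73505) + 217349 = 108496 + 217349 = 325845)
a + N(-649, -40) = 325845 + 36 = 325881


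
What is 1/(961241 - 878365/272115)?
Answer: 54423/52313443270 ≈ 1.0403e-6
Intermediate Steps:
1/(961241 - 878365/272115) = 1/(961241 - 878365*1/272115) = 1/(961241 - 175673/54423) = 1/(52313443270/54423) = 54423/52313443270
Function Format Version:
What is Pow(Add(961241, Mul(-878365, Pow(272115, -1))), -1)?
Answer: Rational(54423, 52313443270) ≈ 1.0403e-6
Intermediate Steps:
Pow(Add(961241, Mul(-878365, Pow(272115, -1))), -1) = Pow(Add(961241, Mul(-878365, Rational(1, 272115))), -1) = Pow(Add(961241, Rational(-175673, 54423)), -1) = Pow(Rational(52313443270, 54423), -1) = Rational(54423, 52313443270)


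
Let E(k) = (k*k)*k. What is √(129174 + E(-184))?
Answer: I*√6100330 ≈ 2469.9*I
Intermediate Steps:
E(k) = k³ (E(k) = k²*k = k³)
√(129174 + E(-184)) = √(129174 + (-184)³) = √(129174 - 6229504) = √(-6100330) = I*√6100330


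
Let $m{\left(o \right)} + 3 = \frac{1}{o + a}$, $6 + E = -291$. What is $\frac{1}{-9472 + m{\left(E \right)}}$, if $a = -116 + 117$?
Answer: $- \frac{296}{2804601} \approx -0.00010554$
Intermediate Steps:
$a = 1$
$E = -297$ ($E = -6 - 291 = -297$)
$m{\left(o \right)} = -3 + \frac{1}{1 + o}$ ($m{\left(o \right)} = -3 + \frac{1}{o + 1} = -3 + \frac{1}{1 + o}$)
$\frac{1}{-9472 + m{\left(E \right)}} = \frac{1}{-9472 + \frac{-2 - -891}{1 - 297}} = \frac{1}{-9472 + \frac{-2 + 891}{-296}} = \frac{1}{-9472 - \frac{889}{296}} = \frac{1}{- \frac{2804601}{296}} = - \frac{296}{2804601}$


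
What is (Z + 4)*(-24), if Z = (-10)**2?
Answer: -2496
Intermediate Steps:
Z = 100
(Z + 4)*(-24) = (100 + 4)*(-24) = 104*(-24) = -2496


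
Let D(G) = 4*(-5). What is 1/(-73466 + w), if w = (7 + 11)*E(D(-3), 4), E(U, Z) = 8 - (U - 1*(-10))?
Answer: -1/73142 ≈ -1.3672e-5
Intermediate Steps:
D(G) = -20
E(U, Z) = -2 - U (E(U, Z) = 8 - (U + 10) = 8 - (10 + U) = 8 + (-10 - U) = -2 - U)
w = 324 (w = (7 + 11)*(-2 - 1*(-20)) = 18*(-2 + 20) = 18*18 = 324)
1/(-73466 + w) = 1/(-73466 + 324) = 1/(-73142) = -1/73142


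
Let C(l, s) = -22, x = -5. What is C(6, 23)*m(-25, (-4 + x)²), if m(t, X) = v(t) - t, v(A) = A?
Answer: 0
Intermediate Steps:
m(t, X) = 0 (m(t, X) = t - t = 0)
C(6, 23)*m(-25, (-4 + x)²) = -22*0 = 0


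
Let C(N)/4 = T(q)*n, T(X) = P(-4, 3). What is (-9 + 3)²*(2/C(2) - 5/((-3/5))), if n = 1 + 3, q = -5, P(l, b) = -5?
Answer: 2991/10 ≈ 299.10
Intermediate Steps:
T(X) = -5
n = 4
C(N) = -80 (C(N) = 4*(-5*4) = 4*(-20) = -80)
(-9 + 3)²*(2/C(2) - 5/((-3/5))) = (-9 + 3)²*(2/(-80) - 5/((-3/5))) = (-6)²*(2*(-1/80) - 5/((-3*⅕))) = 36*(-1/40 - 5/(-⅗)) = 36*(-1/40 - 5*(-5/3)) = 36*(-1/40 + 25/3) = 36*(997/120) = 2991/10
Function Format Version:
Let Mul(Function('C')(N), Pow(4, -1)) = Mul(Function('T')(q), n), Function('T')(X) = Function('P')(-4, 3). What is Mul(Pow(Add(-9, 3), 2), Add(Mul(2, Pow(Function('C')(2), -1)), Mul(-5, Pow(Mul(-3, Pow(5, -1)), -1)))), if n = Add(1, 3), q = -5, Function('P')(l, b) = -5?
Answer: Rational(2991, 10) ≈ 299.10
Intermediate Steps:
Function('T')(X) = -5
n = 4
Function('C')(N) = -80 (Function('C')(N) = Mul(4, Mul(-5, 4)) = Mul(4, -20) = -80)
Mul(Pow(Add(-9, 3), 2), Add(Mul(2, Pow(Function('C')(2), -1)), Mul(-5, Pow(Mul(-3, Pow(5, -1)), -1)))) = Mul(Pow(Add(-9, 3), 2), Add(Mul(2, Pow(-80, -1)), Mul(-5, Pow(Mul(-3, Pow(5, -1)), -1)))) = Mul(Pow(-6, 2), Add(Mul(2, Rational(-1, 80)), Mul(-5, Pow(Mul(-3, Rational(1, 5)), -1)))) = Mul(36, Add(Rational(-1, 40), Mul(-5, Pow(Rational(-3, 5), -1)))) = Mul(36, Add(Rational(-1, 40), Mul(-5, Rational(-5, 3)))) = Mul(36, Add(Rational(-1, 40), Rational(25, 3))) = Mul(36, Rational(997, 120)) = Rational(2991, 10)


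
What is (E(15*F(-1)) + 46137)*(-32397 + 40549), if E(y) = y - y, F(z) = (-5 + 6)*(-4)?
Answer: 376108824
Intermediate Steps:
F(z) = -4 (F(z) = 1*(-4) = -4)
E(y) = 0
(E(15*F(-1)) + 46137)*(-32397 + 40549) = (0 + 46137)*(-32397 + 40549) = 46137*8152 = 376108824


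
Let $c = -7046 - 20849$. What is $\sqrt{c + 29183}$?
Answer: $2 \sqrt{322} \approx 35.889$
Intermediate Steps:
$c = -27895$
$\sqrt{c + 29183} = \sqrt{-27895 + 29183} = \sqrt{1288} = 2 \sqrt{322}$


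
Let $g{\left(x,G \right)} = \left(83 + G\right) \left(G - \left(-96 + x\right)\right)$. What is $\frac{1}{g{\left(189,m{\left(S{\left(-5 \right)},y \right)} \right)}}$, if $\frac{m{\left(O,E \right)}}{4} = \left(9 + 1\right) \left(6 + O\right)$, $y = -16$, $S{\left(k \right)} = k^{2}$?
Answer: $\frac{1}{1517481} \approx 6.5899 \cdot 10^{-7}$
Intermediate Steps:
$m{\left(O,E \right)} = 240 + 40 O$ ($m{\left(O,E \right)} = 4 \left(9 + 1\right) \left(6 + O\right) = 4 \cdot 10 \left(6 + O\right) = 4 \left(60 + 10 O\right) = 240 + 40 O$)
$g{\left(x,G \right)} = \left(83 + G\right) \left(96 + G - x\right)$
$\frac{1}{g{\left(189,m{\left(S{\left(-5 \right)},y \right)} \right)}} = \frac{1}{7968 + \left(240 + 40 \left(-5\right)^{2}\right)^{2} - 15687 + 179 \left(240 + 40 \left(-5\right)^{2}\right) - \left(240 + 40 \left(-5\right)^{2}\right) 189} = \frac{1}{7968 + \left(240 + 40 \cdot 25\right)^{2} - 15687 + 179 \left(240 + 40 \cdot 25\right) - \left(240 + 40 \cdot 25\right) 189} = \frac{1}{7968 + \left(240 + 1000\right)^{2} - 15687 + 179 \left(240 + 1000\right) - \left(240 + 1000\right) 189} = \frac{1}{7968 + 1240^{2} - 15687 + 179 \cdot 1240 - 1240 \cdot 189} = \frac{1}{7968 + 1537600 - 15687 + 221960 - 234360} = \frac{1}{1517481}$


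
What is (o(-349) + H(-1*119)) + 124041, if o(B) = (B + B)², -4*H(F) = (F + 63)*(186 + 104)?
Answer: 615305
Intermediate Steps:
H(F) = -9135/2 - 145*F/2 (H(F) = -(F + 63)*(186 + 104)/4 = -(63 + F)*290/4 = -(18270 + 290*F)/4 = -9135/2 - 145*F/2)
o(B) = 4*B² (o(B) = (2*B)² = 4*B²)
(o(-349) + H(-1*119)) + 124041 = (4*(-349)² + (-9135/2 - (-145)*119/2)) + 124041 = (4*121801 + (-9135/2 - 145/2*(-119))) + 124041 = (487204 + (-9135/2 + 17255/2)) + 124041 = (487204 + 4060) + 124041 = 491264 + 124041 = 615305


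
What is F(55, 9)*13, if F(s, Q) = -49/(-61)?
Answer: 637/61 ≈ 10.443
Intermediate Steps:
F(s, Q) = 49/61 (F(s, Q) = -49*(-1/61) = 49/61)
F(55, 9)*13 = (49/61)*13 = 637/61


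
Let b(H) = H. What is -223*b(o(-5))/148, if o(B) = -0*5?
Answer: 0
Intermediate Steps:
o(B) = 0 (o(B) = -1*0 = 0)
-223*b(o(-5))/148 = -0/148 = -223*0 = 0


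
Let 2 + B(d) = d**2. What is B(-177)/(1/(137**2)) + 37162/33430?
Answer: 9828026597626/16715 ≈ 5.8798e+8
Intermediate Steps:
B(d) = -2 + d**2
B(-177)/(1/(137**2)) + 37162/33430 = (-2 + (-177)**2)/(1/(137**2)) + 37162/33430 = (-2 + 31329)/(1/18769) + 37162*(1/33430) = 31327/(1/18769) + 18581/16715 = 31327*18769 + 18581/16715 = 587976463 + 18581/16715 = 9828026597626/16715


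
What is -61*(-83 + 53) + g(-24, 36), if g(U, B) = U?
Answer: 1806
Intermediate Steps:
-61*(-83 + 53) + g(-24, 36) = -61*(-83 + 53) - 24 = -61*(-30) - 24 = 1830 - 24 = 1806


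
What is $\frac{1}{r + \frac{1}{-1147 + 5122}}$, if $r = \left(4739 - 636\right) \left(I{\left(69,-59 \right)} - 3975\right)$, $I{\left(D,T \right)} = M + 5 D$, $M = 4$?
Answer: $- \frac{3975}{59137975049} \approx -6.7216 \cdot 10^{-8}$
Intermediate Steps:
$I{\left(D,T \right)} = 4 + 5 D$
$r = -14877478$ ($r = \left(4739 - 636\right) \left(\left(4 + 5 \cdot 69\right) - 3975\right) = 4103 \left(\left(4 + 345\right) - 3975\right) = 4103 \left(349 - 3975\right) = 4103 \left(-3626\right) = -14877478$)
$\frac{1}{r + \frac{1}{-1147 + 5122}} = \frac{1}{-14877478 + \frac{1}{-1147 + 5122}} = \frac{1}{-14877478 + \frac{1}{3975}} = \frac{1}{- \frac{59137975049}{3975}} = - \frac{3975}{59137975049}$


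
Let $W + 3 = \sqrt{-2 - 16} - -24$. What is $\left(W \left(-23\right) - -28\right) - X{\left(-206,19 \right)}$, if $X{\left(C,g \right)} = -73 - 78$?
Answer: $-304 - 69 i \sqrt{2} \approx -304.0 - 97.581 i$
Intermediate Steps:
$X{\left(C,g \right)} = -151$
$W = 21 + 3 i \sqrt{2}$ ($W = -3 + \left(\sqrt{-2 - 16} - -24\right) = -3 + \left(\sqrt{-18} + 24\right) = -3 + \left(3 i \sqrt{2} + 24\right) = -3 + \left(24 + 3 i \sqrt{2}\right) = 21 + 3 i \sqrt{2} \approx 21.0 + 4.2426 i$)
$\left(W \left(-23\right) - -28\right) - X{\left(-206,19 \right)} = \left(\left(21 + 3 i \sqrt{2}\right) \left(-23\right) - -28\right) - -151 = \left(\left(-483 - 69 i \sqrt{2}\right) + 28\right) + 151 = \left(-455 - 69 i \sqrt{2}\right) + 151 = -304 - 69 i \sqrt{2}$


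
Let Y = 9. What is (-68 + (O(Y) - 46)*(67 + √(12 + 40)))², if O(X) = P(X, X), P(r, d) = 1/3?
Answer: 89016677/9 + 5141884*√13/9 ≈ 1.1951e+7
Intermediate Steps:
P(r, d) = ⅓
O(X) = ⅓
(-68 + (O(Y) - 46)*(67 + √(12 + 40)))² = (-68 + (⅓ - 46)*(67 + √(12 + 40)))² = (-68 - 137*(67 + √52)/3)² = (-68 - 137*(67 + 2*√13)/3)² = (-68 + (-9179/3 - 274*√13/3))² = (-9383/3 - 274*√13/3)²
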